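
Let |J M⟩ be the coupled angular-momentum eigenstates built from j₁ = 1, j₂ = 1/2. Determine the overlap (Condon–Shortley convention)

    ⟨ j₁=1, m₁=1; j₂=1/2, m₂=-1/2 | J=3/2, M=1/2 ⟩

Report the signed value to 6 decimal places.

j₁+j₂−J=0  J+j₁−j₂=2  J−j₁+j₂=1  j₁+j₂+J+1=4
(j₁±m₁, j₂±m₂, J±M) = (2,0,0,1,2,1)
P² = 4/3
sum k=0..0:
  [0] +1/2 = 1/2
S = 1/2
C² = P²·S² = 1/3 ; C = +0.577350

+0.577350  (= +√(1/3))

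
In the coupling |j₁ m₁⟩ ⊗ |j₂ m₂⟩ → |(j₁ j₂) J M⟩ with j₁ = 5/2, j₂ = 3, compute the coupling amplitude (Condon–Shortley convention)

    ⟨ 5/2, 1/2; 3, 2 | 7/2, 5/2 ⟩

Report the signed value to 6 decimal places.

triangle: 2!·3!·4!/10! = 288/3628800
(j±m)!: 3!·2!·5!·1!·6!·1! = 1036800
prefactor² = (2J+1)·Δ·N² = 4608/7
  k=1: −1/(1!·1!·1!·4!·2!·0!) = -1/48
  k=2: +1/(2!·0!·0!·3!·3!·1!) = 1/72
Σ = -1/144  ⇒  CG² = 4608/7·(-1/144)² = 2/63
CG = −√(2/63) = -0.178174

-0.178174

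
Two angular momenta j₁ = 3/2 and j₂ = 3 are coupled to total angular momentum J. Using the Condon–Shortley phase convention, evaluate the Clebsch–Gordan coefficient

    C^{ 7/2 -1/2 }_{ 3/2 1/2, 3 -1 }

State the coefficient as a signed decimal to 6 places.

+0.534522

triangle: 1!*2!*5!/9! = 240/362880
(j±m)!: 2!*1!*2!*4!*3!*4! = 13824
prefactor² = (2J+1)*Δ*N² = 512/7
  k=0: +1/(0!*1!*1!*2!*1!*3!) = 1/12
  k=1: −1/(1!*0!*0!*1!*2!*4!) = -1/48
Σ = 1/16  ⇒  CG² = 512/7*1/16² = 2/7
CG = +√(2/7) = +0.534522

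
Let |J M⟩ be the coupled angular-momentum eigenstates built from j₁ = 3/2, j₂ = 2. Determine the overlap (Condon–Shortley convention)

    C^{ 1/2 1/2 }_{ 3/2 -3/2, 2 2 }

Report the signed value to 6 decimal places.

j₁+j₂−J=3  J+j₁−j₂=0  J−j₁+j₂=1  j₁+j₂+J+1=5
(j₁±m₁, j₂±m₂, J±M) = (0,3,4,0,1,0)
P² = 72/5
sum k=3..3:
  [3] −1/6 = -1/6
S = -1/6
C² = P²·S² = 2/5 ; C = -0.632456

-0.632456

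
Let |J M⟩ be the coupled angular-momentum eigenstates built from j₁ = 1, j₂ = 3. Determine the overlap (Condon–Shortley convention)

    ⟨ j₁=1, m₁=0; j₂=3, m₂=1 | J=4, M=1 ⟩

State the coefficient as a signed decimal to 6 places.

triangle: 0!·2!·6!/9! = 1440/362880
(j±m)!: 1!·1!·4!·2!·5!·3! = 34560
prefactor² = (2J+1)·Δ·N² = 8640/7
  k=0: +1/(0!·0!·1!·4!·1!·2!) = 1/48
Σ = 1/48  ⇒  CG² = 8640/7·1/48² = 15/28
CG = +√(15/28) = +0.731925

+√(15/28) = +0.731925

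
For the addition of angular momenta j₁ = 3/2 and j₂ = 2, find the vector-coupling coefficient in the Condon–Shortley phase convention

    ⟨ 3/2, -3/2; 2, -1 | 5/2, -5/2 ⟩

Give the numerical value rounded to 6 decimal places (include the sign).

√[6·1!2!3!/7! · 0!3!1!3!0!5!] = √(432/7)
  +(−1)^1/∏(1,0,2,0,0,3)! = -1/12  (running -1/12)
⟨..|..⟩ = √(432/7)·(-1/12) = -0.654654

-0.654654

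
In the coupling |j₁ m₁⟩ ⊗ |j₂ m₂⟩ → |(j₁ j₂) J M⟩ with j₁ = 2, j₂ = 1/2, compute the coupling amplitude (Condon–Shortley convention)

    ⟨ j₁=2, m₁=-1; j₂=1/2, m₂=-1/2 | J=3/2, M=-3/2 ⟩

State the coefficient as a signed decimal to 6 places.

triangle: 1!*3!*0!/5! = 6/120
(j±m)!: 1!*3!*0!*1!*0!*3! = 36
prefactor² = (2J+1)*Δ*N² = 36/5
  k=0: +1/(0!*1!*3!*0!*0!*0!) = 1/6
Σ = 1/6  ⇒  CG² = 36/5*1/6² = 1/5
CG = +√(1/5) = +0.447214

+0.447214  (= +√(1/5))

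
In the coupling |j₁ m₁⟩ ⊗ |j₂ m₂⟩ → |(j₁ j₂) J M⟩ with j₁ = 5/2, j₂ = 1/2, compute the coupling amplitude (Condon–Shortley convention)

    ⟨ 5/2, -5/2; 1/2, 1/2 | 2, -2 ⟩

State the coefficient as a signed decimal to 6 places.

−√(5/6) = -0.912871

triangle: 1!×4!×0!/6! = 24/720
(j±m)!: 0!×5!×1!×0!×0!×4! = 2880
prefactor² = (2J+1)×Δ×N² = 480
  k=1: −1/(1!×0!×4!×0!×0!×0!) = -1/24
Σ = -1/24  ⇒  CG² = 480×(-1/24)² = 5/6
CG = −√(5/6) = -0.912871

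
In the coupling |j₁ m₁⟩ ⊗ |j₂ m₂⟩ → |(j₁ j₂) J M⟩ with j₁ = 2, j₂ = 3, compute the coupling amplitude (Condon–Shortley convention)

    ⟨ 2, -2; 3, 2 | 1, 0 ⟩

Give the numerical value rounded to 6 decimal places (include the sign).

√[3·4!0!2!/7! · 0!4!5!1!1!1!] = √(576/7)
  +(−1)^4/∏(4,0,0,1,0,1)! = 1/24  (running 1/24)
⟨..|..⟩ = √(576/7)·(1/24) = +0.377964

+√(1/7) ≈ +0.377964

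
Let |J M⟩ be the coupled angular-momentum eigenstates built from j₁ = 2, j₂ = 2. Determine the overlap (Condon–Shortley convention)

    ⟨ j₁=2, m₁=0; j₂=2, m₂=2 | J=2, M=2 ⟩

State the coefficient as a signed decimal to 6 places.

+√(2/7) ≈ +0.534522

triangle: 2!×2!×2!/7! = 8/5040
(j±m)!: 2!×2!×4!×0!×4!×0! = 2304
prefactor² = (2J+1)×Δ×N² = 128/7
  k=2: +1/(2!×0!×0!×2!×2!×0!) = 1/8
Σ = 1/8  ⇒  CG² = 128/7×1/8² = 2/7
CG = +√(2/7) = +0.534522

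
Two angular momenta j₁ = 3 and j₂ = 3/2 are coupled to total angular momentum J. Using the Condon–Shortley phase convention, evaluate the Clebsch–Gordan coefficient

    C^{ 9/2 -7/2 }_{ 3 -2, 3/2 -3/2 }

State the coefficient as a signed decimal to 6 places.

√[10·0!6!3!/10! · 1!5!0!3!1!8!] = √(345600)
  +(−1)^0/∏(0,0,5,0,1,3)! = 1/720  (running 1/720)
⟨..|..⟩ = √(345600)·(1/720) = +0.816497

+0.816497  (= +√(2/3))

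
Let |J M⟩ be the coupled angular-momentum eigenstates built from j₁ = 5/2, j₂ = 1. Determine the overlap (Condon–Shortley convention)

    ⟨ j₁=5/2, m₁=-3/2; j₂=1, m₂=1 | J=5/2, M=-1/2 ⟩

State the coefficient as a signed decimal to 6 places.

−√(16/35) ≈ -0.676123

triangle: 1!*4!*1!/7! = 24/5040
(j±m)!: 1!*4!*2!*0!*2!*3! = 576
prefactor² = (2J+1)*Δ*N² = 576/35
  k=1: −1/(1!*0!*3!*1!*1!*0!) = -1/6
Σ = -1/6  ⇒  CG² = 576/35*(-1/6)² = 16/35
CG = −√(16/35) = -0.676123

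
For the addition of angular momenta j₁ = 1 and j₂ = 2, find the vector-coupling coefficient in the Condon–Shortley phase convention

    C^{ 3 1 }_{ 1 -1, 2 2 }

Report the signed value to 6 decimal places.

+0.258199

j₁+j₂−J=0  J+j₁−j₂=2  J−j₁+j₂=4  j₁+j₂+J+1=7
(j₁±m₁, j₂±m₂, J±M) = (0,2,4,0,4,2)
P² = 768/5
sum k=0..0:
  [0] +1/48 = 1/48
S = 1/48
C² = P²·S² = 1/15 ; C = +0.258199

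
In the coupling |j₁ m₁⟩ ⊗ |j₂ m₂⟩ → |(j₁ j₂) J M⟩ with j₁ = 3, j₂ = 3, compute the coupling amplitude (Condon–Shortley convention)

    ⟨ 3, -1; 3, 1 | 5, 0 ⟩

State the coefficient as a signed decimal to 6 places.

-0.545545  (= −√(25/84))

j₁+j₂−J=1  J+j₁−j₂=5  J−j₁+j₂=5  j₁+j₂+J+1=12
(j₁±m₁, j₂±m₂, J±M) = (2,4,4,2,5,5)
P² = 76800/7
sum k=0..1:
  [0] +1/576 = 1/576
  [1] −1/144 = -1/144
S = -1/192
C² = P²·S² = 25/84 ; C = -0.545545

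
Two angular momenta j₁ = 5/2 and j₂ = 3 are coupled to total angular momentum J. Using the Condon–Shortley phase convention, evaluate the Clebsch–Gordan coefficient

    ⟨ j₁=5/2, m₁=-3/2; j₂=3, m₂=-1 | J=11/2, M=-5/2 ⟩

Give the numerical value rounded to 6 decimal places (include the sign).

triangle: 0!·5!·6!/12! = 86400/479001600
(j±m)!: 1!·4!·2!·4!·3!·8! = 278691840
prefactor² = (2J+1)·Δ·N² = 6635520/11
  k=0: +1/(0!·0!·4!·2!·1!·4!) = 1/1152
Σ = 1/1152  ⇒  CG² = 6635520/11·1/1152² = 5/11
CG = +√(5/11) = +0.674200

+√(5/11) ≈ +0.674200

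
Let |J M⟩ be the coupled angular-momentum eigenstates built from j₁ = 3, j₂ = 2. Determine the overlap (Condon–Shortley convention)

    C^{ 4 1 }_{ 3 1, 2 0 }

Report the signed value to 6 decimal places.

+√(3/28) ≈ +0.327327

√[9·1!5!3!/10! · 4!2!2!2!5!3!] = √(1728/7)
  +(−1)^0/∏(0,1,2,2,3,1)! = 1/24  (running 1/24)
  +(−1)^1/∏(1,0,1,1,4,2)! = -1/48  (running 1/48)
⟨..|..⟩ = √(1728/7)·(1/48) = +0.327327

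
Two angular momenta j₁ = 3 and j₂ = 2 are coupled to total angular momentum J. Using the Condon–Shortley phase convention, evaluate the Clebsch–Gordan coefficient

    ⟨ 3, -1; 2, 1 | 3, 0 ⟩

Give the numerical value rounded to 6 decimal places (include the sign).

+0.182574  (= +√(1/30))

triangle: 2!·4!·2!/9! = 96/362880
(j±m)!: 2!·4!·3!·1!·3!·3! = 10368
prefactor² = (2J+1)·Δ·N² = 96/5
  k=1: −1/(1!·1!·3!·2!·1!·0!) = -1/12
  k=2: +1/(2!·0!·2!·1!·2!·1!) = 1/8
Σ = 1/24  ⇒  CG² = 96/5·1/24² = 1/30
CG = +√(1/30) = +0.182574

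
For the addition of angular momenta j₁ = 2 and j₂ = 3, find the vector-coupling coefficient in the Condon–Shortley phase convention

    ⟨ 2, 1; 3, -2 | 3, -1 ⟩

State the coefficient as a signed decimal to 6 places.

j₁+j₂−J=2  J+j₁−j₂=2  J−j₁+j₂=4  j₁+j₂+J+1=9
(j₁±m₁, j₂±m₂, J±M) = (3,1,1,5,2,4)
P² = 64
sum k=0..1:
  [0] +1/12 = 1/12
  [1] −1/48 = -1/48
S = 1/16
C² = P²·S² = 1/4 ; C = +0.500000

+√(1/4) ≈ +0.500000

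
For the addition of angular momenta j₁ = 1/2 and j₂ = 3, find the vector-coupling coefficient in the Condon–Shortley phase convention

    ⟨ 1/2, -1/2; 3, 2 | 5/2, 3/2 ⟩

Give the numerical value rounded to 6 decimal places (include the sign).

j₁+j₂−J=1  J+j₁−j₂=0  J−j₁+j₂=5  j₁+j₂+J+1=7
(j₁±m₁, j₂±m₂, J±M) = (0,1,5,1,4,1)
P² = 2880/7
sum k=1..1:
  [1] −1/24 = -1/24
S = -1/24
C² = P²·S² = 5/7 ; C = -0.845154

-0.845154  (= −√(5/7))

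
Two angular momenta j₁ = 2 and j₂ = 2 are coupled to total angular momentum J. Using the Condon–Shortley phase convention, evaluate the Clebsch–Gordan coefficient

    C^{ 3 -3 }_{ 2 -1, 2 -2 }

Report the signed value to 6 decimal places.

+√(1/2) ≈ +0.707107

triangle: 1!×3!×3!/8! = 36/40320
(j±m)!: 1!×3!×0!×4!×0!×6! = 103680
prefactor² = (2J+1)×Δ×N² = 648
  k=0: +1/(0!×1!×3!×0!×0!×3!) = 1/36
Σ = 1/36  ⇒  CG² = 648×1/36² = 1/2
CG = +√(1/2) = +0.707107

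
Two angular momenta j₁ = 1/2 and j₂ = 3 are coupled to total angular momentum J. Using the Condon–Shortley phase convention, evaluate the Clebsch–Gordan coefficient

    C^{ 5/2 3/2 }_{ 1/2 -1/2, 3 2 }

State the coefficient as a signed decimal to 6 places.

-0.845154  (= −√(5/7))

triangle: 1!×0!×5!/7! = 120/5040
(j±m)!: 0!×1!×5!×1!×4!×1! = 2880
prefactor² = (2J+1)×Δ×N² = 2880/7
  k=1: −1/(1!×0!×0!×4!×0!×1!) = -1/24
Σ = -1/24  ⇒  CG² = 2880/7×(-1/24)² = 5/7
CG = −√(5/7) = -0.845154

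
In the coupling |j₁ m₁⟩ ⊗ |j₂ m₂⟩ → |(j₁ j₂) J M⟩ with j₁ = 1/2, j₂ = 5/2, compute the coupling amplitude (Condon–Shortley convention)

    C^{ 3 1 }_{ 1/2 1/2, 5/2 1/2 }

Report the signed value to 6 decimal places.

triangle: 0!·1!·5!/7! = 120/5040
(j±m)!: 1!·0!·3!·2!·4!·2! = 576
prefactor² = (2J+1)·Δ·N² = 96
  k=0: +1/(0!·0!·0!·3!·1!·2!) = 1/12
Σ = 1/12  ⇒  CG² = 96·1/12² = 2/3
CG = +√(2/3) = +0.816497

+√(2/3) ≈ +0.816497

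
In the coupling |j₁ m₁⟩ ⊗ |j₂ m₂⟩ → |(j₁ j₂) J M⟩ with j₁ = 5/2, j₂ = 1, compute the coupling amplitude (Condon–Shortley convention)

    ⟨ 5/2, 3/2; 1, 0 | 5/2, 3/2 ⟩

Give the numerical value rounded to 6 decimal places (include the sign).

+0.507093

triangle: 1!×4!×1!/7! = 24/5040
(j±m)!: 4!×1!×1!×1!×4!×1! = 576
prefactor² = (2J+1)×Δ×N² = 576/35
  k=0: +1/(0!×1!×1!×1!×3!×0!) = 1/6
  k=1: −1/(1!×0!×0!×0!×4!×1!) = -1/24
Σ = 1/8  ⇒  CG² = 576/35×1/8² = 9/35
CG = +√(9/35) = +0.507093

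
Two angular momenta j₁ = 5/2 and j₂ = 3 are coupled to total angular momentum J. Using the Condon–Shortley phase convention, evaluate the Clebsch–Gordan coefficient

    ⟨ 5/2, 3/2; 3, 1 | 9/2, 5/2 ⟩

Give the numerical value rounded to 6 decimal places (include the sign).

√[10·1!4!5!/11! · 4!1!4!2!7!2!] = √(92160/11)
  +(−1)^0/∏(0,1,1,4,3,1)! = 1/144  (running 1/144)
  +(−1)^1/∏(1,0,0,3,4,2)! = -1/288  (running 1/288)
⟨..|..⟩ = √(92160/11)·(1/288) = +0.317821

+0.317821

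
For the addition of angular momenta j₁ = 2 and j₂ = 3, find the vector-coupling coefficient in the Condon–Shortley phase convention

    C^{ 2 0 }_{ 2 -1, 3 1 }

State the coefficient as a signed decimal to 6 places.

√[5·3!1!3!/8! · 1!3!4!2!2!2!] = √(36/7)
  +(−1)^2/∏(2,1,1,2,0,1)! = 1/4  (running 1/4)
  +(−1)^3/∏(3,0,0,1,1,2)! = -1/12  (running 1/6)
⟨..|..⟩ = √(36/7)·(1/6) = +0.377964

+0.377964  (= +√(1/7))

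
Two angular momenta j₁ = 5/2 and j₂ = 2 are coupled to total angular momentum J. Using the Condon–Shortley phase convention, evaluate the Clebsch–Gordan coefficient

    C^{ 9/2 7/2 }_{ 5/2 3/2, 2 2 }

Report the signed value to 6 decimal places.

+0.745356  (= +√(5/9))

j₁+j₂−J=0  J+j₁−j₂=5  J−j₁+j₂=4  j₁+j₂+J+1=10
(j₁±m₁, j₂±m₂, J±M) = (4,1,4,0,8,1)
P² = 184320
sum k=0..0:
  [0] +1/576 = 1/576
S = 1/576
C² = P²·S² = 5/9 ; C = +0.745356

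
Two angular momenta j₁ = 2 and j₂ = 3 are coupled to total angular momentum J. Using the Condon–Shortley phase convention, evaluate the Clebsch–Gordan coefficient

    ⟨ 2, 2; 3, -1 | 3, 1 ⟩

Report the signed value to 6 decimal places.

j₁+j₂−J=2  J+j₁−j₂=2  J−j₁+j₂=4  j₁+j₂+J+1=9
(j₁±m₁, j₂±m₂, J±M) = (4,0,2,4,4,2)
P² = 512/5
sum k=0..0:
  [0] +1/16 = 1/16
S = 1/16
C² = P²·S² = 2/5 ; C = +0.632456

+0.632456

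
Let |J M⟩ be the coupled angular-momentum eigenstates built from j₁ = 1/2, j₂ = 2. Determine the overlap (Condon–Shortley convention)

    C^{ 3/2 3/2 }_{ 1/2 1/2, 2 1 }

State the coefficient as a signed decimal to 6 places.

triangle: 1!·0!·3!/5! = 6/120
(j±m)!: 1!·0!·3!·1!·3!·0! = 36
prefactor² = (2J+1)·Δ·N² = 36/5
  k=0: +1/(0!·1!·0!·3!·0!·0!) = 1/6
Σ = 1/6  ⇒  CG² = 36/5·1/6² = 1/5
CG = +√(1/5) = +0.447214

+0.447214  (= +√(1/5))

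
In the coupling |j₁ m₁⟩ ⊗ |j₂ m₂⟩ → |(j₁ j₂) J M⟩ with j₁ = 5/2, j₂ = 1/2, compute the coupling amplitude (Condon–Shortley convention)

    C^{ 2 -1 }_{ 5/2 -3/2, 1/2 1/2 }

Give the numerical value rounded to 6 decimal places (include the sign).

triangle: 1!×4!×0!/6! = 24/720
(j±m)!: 1!×4!×1!×0!×1!×3! = 144
prefactor² = (2J+1)×Δ×N² = 24
  k=1: −1/(1!×0!×3!×0!×1!×0!) = -1/6
Σ = -1/6  ⇒  CG² = 24×(-1/6)² = 2/3
CG = −√(2/3) = -0.816497

-0.816497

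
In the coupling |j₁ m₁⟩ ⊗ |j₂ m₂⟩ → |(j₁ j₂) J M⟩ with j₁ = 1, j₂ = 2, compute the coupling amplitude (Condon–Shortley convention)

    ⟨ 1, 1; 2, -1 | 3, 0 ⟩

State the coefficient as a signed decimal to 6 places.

+0.447214  (= +√(1/5))

√[7·0!2!4!/7! · 2!0!1!3!3!3!] = √(144/5)
  +(−1)^0/∏(0,0,0,1,2,3)! = 1/12  (running 1/12)
⟨..|..⟩ = √(144/5)·(1/12) = +0.447214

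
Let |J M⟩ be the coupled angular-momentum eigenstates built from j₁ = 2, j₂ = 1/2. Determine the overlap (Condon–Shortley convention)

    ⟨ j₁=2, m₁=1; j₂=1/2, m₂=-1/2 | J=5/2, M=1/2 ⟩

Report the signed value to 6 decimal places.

triangle: 0!×4!×1!/6! = 24/720
(j±m)!: 3!×1!×0!×1!×3!×2! = 72
prefactor² = (2J+1)×Δ×N² = 72/5
  k=0: +1/(0!×0!×1!×0!×3!×1!) = 1/6
Σ = 1/6  ⇒  CG² = 72/5×1/6² = 2/5
CG = +√(2/5) = +0.632456

+0.632456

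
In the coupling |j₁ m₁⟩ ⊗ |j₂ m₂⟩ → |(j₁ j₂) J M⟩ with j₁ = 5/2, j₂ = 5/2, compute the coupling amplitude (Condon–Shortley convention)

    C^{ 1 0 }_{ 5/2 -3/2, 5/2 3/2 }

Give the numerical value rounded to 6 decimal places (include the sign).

-0.358569  (= −√(9/70))

triangle: 4!*1!*1!/7! = 24/5040
(j±m)!: 1!*4!*4!*1!*1!*1! = 576
prefactor² = (2J+1)*Δ*N² = 288/35
  k=3: −1/(3!*1!*1!*1!*0!*0!) = -1/6
  k=4: +1/(4!*0!*0!*0!*1!*1!) = 1/24
Σ = -1/8  ⇒  CG² = 288/35*(-1/8)² = 9/70
CG = −√(9/70) = -0.358569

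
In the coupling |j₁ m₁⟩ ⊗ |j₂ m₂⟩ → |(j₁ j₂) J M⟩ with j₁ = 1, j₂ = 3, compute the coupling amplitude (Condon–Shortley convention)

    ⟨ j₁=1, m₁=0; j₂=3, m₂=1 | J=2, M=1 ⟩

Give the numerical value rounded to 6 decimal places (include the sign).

√[5·2!0!4!/7! · 1!1!4!2!3!1!] = √(96/7)
  +(−1)^1/∏(1,1,0,3,0,1)! = -1/6  (running -1/6)
⟨..|..⟩ = √(96/7)·(-1/6) = -0.617213

-0.617213  (= −√(8/21))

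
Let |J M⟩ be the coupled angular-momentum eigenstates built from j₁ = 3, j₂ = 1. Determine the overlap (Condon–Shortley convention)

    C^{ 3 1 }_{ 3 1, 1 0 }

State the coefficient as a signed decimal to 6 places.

j₁+j₂−J=1  J+j₁−j₂=5  J−j₁+j₂=1  j₁+j₂+J+1=8
(j₁±m₁, j₂±m₂, J±M) = (4,2,1,1,4,2)
P² = 48
sum k=0..1:
  [0] +1/12 = 1/12
  [1] −1/24 = -1/24
S = 1/24
C² = P²·S² = 1/12 ; C = +0.288675

+√(1/12) = +0.288675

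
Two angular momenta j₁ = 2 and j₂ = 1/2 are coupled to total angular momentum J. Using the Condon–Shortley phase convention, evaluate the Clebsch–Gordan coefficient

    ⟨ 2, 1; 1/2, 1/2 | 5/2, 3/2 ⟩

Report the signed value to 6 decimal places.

+0.894427  (= +√(4/5))

j₁+j₂−J=0  J+j₁−j₂=4  J−j₁+j₂=1  j₁+j₂+J+1=6
(j₁±m₁, j₂±m₂, J±M) = (3,1,1,0,4,1)
P² = 144/5
sum k=0..0:
  [0] +1/6 = 1/6
S = 1/6
C² = P²·S² = 4/5 ; C = +0.894427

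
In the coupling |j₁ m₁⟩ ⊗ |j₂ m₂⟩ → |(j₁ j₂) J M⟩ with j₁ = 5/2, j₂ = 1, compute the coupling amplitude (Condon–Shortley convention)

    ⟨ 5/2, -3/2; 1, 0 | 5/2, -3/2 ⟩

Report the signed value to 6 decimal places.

j₁+j₂−J=1  J+j₁−j₂=4  J−j₁+j₂=1  j₁+j₂+J+1=7
(j₁±m₁, j₂±m₂, J±M) = (1,4,1,1,1,4)
P² = 576/35
sum k=0..1:
  [0] +1/24 = 1/24
  [1] −1/6 = -1/6
S = -1/8
C² = P²·S² = 9/35 ; C = -0.507093

-0.507093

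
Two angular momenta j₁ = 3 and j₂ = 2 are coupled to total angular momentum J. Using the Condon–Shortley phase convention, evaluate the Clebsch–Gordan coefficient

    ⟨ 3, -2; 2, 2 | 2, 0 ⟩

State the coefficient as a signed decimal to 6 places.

√[5·3!3!1!/8! · 1!5!4!0!2!2!] = √(360/7)
  +(−1)^3/∏(3,0,2,1,1,0)! = -1/12  (running -1/12)
⟨..|..⟩ = √(360/7)·(-1/12) = -0.597614

−√(5/14) ≈ -0.597614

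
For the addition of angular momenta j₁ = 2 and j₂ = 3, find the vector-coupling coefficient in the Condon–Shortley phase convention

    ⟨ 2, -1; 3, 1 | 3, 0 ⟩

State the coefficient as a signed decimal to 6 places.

√[7·2!2!4!/9! · 1!3!4!2!3!3!] = √(96/5)
  +(−1)^1/∏(1,1,2,3,0,1)! = -1/12  (running -1/12)
  +(−1)^2/∏(2,0,1,2,1,2)! = 1/8  (running 1/24)
⟨..|..⟩ = √(96/5)·(1/24) = +0.182574

+0.182574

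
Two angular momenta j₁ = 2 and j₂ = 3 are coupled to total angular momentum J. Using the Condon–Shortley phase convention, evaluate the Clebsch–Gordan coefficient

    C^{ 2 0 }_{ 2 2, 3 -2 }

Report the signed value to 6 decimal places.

+√(5/14) = +0.597614

triangle: 3!·1!·3!/8! = 36/40320
(j±m)!: 4!·0!·1!·5!·2!·2! = 11520
prefactor² = (2J+1)·Δ·N² = 360/7
  k=0: +1/(0!·3!·0!·1!·1!·2!) = 1/12
Σ = 1/12  ⇒  CG² = 360/7·1/12² = 5/14
CG = +√(5/14) = +0.597614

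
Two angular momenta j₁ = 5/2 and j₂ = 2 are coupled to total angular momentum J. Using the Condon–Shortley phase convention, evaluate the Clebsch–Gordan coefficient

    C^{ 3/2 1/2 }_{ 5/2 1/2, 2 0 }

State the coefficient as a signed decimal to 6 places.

−√(2/35) = -0.239046

√[4·3!2!1!/7! · 3!2!2!2!2!1!] = √(32/35)
  +(−1)^1/∏(1,2,1,1,1,0)! = -1/2  (running -1/2)
  +(−1)^2/∏(2,1,0,0,2,1)! = 1/4  (running -1/4)
⟨..|..⟩ = √(32/35)·(-1/4) = -0.239046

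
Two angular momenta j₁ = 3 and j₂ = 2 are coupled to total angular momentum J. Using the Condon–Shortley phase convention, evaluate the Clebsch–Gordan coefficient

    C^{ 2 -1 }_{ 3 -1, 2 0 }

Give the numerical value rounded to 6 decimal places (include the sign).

j₁+j₂−J=3  J+j₁−j₂=3  J−j₁+j₂=1  j₁+j₂+J+1=8
(j₁±m₁, j₂±m₂, J±M) = (2,4,2,2,1,3)
P² = 36/7
sum k=1..2:
  [1] −1/12 = -1/12
  [2] +1/4 = 1/4
S = 1/6
C² = P²·S² = 1/7 ; C = +0.377964

+√(1/7) = +0.377964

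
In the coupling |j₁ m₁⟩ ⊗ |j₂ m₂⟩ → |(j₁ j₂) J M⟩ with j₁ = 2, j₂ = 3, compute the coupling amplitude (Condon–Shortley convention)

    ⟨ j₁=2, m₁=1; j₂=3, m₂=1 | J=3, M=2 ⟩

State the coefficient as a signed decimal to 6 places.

j₁+j₂−J=2  J+j₁−j₂=2  J−j₁+j₂=4  j₁+j₂+J+1=9
(j₁±m₁, j₂±m₂, J±M) = (3,1,4,2,5,1)
P² = 64
sum k=0..1:
  [0] +1/48 = 1/48
  [1] −1/12 = -1/12
S = -1/16
C² = P²·S² = 1/4 ; C = -0.500000

−√(1/4) ≈ -0.500000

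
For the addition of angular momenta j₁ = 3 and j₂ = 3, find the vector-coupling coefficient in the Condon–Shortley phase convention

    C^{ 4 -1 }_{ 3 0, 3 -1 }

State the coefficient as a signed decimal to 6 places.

-0.312094  (= −√(15/154))

j₁+j₂−J=2  J+j₁−j₂=4  J−j₁+j₂=4  j₁+j₂+J+1=11
(j₁±m₁, j₂±m₂, J±M) = (3,3,2,4,3,5)
P² = 124416/385
sum k=0..2:
  [0] +1/48 = 1/48
  [1] −1/24 = -1/24
  [2] +1/288 = 1/288
S = -5/288
C² = P²·S² = 15/154 ; C = -0.312094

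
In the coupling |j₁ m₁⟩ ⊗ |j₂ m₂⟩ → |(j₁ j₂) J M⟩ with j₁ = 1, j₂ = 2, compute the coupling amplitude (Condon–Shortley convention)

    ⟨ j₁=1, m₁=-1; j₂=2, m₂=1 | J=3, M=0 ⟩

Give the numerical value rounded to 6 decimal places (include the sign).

√[7·0!2!4!/7! · 0!2!3!1!3!3!] = √(144/5)
  +(−1)^0/∏(0,0,2,3,0,1)! = 1/12  (running 1/12)
⟨..|..⟩ = √(144/5)·(1/12) = +0.447214

+√(1/5) ≈ +0.447214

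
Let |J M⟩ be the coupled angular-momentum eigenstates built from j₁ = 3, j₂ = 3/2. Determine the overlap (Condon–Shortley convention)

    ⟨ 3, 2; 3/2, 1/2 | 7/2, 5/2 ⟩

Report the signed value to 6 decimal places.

+0.377964  (= +√(1/7))

j₁+j₂−J=1  J+j₁−j₂=5  J−j₁+j₂=2  j₁+j₂+J+1=9
(j₁±m₁, j₂±m₂, J±M) = (5,1,2,1,6,1)
P² = 6400/7
sum k=0..1:
  [0] +1/48 = 1/48
  [1] −1/120 = -1/120
S = 1/80
C² = P²·S² = 1/7 ; C = +0.377964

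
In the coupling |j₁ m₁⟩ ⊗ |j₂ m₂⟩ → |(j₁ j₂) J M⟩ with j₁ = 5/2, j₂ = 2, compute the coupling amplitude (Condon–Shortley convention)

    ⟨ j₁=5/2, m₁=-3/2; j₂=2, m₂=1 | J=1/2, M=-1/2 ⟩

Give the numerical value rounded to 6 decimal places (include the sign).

triangle: 4!*1!*0!/6! = 24/720
(j±m)!: 1!*4!*3!*1!*0!*1! = 144
prefactor² = (2J+1)*Δ*N² = 48/5
  k=3: −1/(3!*1!*1!*0!*0!*0!) = -1/6
Σ = -1/6  ⇒  CG² = 48/5*(-1/6)² = 4/15
CG = −√(4/15) = -0.516398

-0.516398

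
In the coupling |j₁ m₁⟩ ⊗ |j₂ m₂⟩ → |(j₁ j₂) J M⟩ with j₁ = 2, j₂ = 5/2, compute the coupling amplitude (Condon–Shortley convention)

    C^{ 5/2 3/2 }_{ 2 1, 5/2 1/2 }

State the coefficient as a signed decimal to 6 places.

triangle: 2!×2!×3!/8! = 24/40320
(j±m)!: 3!×1!×3!×2!×4!×1! = 1728
prefactor² = (2J+1)×Δ×N² = 216/35
  k=0: +1/(0!×2!×1!×3!×1!×0!) = 1/12
  k=1: −1/(1!×1!×0!×2!×2!×1!) = -1/4
Σ = -1/6  ⇒  CG² = 216/35×(-1/6)² = 6/35
CG = −√(6/35) = -0.414039

-0.414039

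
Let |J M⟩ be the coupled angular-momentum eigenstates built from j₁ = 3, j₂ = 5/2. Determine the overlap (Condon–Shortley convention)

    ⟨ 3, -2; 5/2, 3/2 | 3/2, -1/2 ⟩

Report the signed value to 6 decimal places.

−√(1/21) = -0.218218

√[4·4!2!1!/8! · 1!5!4!1!1!2!] = √(192/7)
  +(−1)^3/∏(3,1,2,1,0,0)! = -1/12  (running -1/12)
  +(−1)^4/∏(4,0,1,0,1,1)! = 1/24  (running -1/24)
⟨..|..⟩ = √(192/7)·(-1/24) = -0.218218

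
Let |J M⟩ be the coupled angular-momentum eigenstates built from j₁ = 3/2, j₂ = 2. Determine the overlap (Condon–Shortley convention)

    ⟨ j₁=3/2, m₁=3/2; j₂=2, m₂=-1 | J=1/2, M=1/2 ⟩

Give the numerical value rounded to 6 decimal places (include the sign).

√[2·3!0!1!/5! · 3!0!1!3!1!0!] = √(18/5)
  +(−1)^0/∏(0,3,0,1,0,0)! = 1/6  (running 1/6)
⟨..|..⟩ = √(18/5)·(1/6) = +0.316228

+0.316228  (= +√(1/10))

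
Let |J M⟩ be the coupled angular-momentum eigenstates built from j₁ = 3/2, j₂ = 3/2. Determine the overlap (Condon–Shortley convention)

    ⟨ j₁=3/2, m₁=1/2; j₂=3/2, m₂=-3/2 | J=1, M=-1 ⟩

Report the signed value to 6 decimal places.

√[3·2!1!1!/5! · 2!1!0!3!0!2!] = √(6/5)
  +(−1)^0/∏(0,2,1,0,0,1)! = 1/2  (running 1/2)
⟨..|..⟩ = √(6/5)·(1/2) = +0.547723

+√(3/10) = +0.547723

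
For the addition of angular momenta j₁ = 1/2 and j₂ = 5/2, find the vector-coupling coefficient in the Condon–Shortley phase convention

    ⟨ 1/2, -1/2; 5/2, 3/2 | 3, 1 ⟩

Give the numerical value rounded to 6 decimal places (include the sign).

+√(1/3) ≈ +0.577350

triangle: 0!·1!·5!/7! = 120/5040
(j±m)!: 0!·1!·4!·1!·4!·2! = 1152
prefactor² = (2J+1)·Δ·N² = 192
  k=0: +1/(0!·0!·1!·4!·0!·1!) = 1/24
Σ = 1/24  ⇒  CG² = 192·1/24² = 1/3
CG = +√(1/3) = +0.577350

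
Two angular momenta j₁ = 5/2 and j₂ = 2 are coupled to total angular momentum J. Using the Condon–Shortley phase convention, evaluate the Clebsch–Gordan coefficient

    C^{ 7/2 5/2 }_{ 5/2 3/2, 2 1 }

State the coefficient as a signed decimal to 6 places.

√[8·1!4!3!/9! · 4!1!3!1!6!1!] = √(2304/7)
  +(−1)^0/∏(0,1,1,3,3,0)! = 1/36  (running 1/36)
  +(−1)^1/∏(1,0,0,2,4,1)! = -1/48  (running 1/144)
⟨..|..⟩ = √(2304/7)·(1/144) = +0.125988

+0.125988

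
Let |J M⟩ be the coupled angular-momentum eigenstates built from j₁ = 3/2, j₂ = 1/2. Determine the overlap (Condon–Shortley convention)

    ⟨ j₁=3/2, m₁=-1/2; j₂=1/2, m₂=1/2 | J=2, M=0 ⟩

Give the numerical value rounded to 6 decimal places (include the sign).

√[5·0!3!1!/5! · 1!2!1!0!2!2!] = √(2)
  +(−1)^0/∏(0,0,2,1,1,0)! = 1/2  (running 1/2)
⟨..|..⟩ = √(2)·(1/2) = +0.707107

+0.707107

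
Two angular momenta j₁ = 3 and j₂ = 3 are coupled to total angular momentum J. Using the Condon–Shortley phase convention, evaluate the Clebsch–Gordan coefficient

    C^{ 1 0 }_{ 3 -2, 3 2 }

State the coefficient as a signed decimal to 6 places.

+0.377964  (= +√(1/7))

√[3·5!1!1!/8! · 1!5!5!1!1!1!] = √(900/7)
  +(−1)^4/∏(4,1,1,1,0,0)! = 1/24  (running 1/24)
  +(−1)^5/∏(5,0,0,0,1,1)! = -1/120  (running 1/30)
⟨..|..⟩ = √(900/7)·(1/30) = +0.377964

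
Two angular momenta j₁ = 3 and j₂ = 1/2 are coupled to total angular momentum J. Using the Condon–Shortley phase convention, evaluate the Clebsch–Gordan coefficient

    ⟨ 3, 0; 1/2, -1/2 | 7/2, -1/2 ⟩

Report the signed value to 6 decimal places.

triangle: 0!*6!*1!/8! = 720/40320
(j±m)!: 3!*3!*0!*1!*3!*4! = 5184
prefactor² = (2J+1)*Δ*N² = 5184/7
  k=0: +1/(0!*0!*3!*0!*3!*1!) = 1/36
Σ = 1/36  ⇒  CG² = 5184/7*1/36² = 4/7
CG = +√(4/7) = +0.755929

+√(4/7) = +0.755929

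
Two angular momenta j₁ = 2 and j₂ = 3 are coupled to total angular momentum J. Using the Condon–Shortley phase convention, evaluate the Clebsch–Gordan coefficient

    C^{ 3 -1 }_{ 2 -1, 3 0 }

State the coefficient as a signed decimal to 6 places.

triangle: 2!·2!·4!/9! = 96/362880
(j±m)!: 1!·3!·3!·3!·2!·4! = 10368
prefactor² = (2J+1)·Δ·N² = 96/5
  k=1: −1/(1!·1!·2!·2!·0!·2!) = -1/8
  k=2: +1/(2!·0!·1!·1!·1!·3!) = 1/12
Σ = -1/24  ⇒  CG² = 96/5·(-1/24)² = 1/30
CG = −√(1/30) = -0.182574

-0.182574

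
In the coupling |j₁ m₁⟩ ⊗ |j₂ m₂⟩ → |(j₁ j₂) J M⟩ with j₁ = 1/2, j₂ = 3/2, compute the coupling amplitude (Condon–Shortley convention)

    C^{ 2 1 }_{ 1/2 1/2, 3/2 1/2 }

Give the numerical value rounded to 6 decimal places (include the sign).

+√(3/4) = +0.866025

j₁+j₂−J=0  J+j₁−j₂=1  J−j₁+j₂=3  j₁+j₂+J+1=5
(j₁±m₁, j₂±m₂, J±M) = (1,0,2,1,3,1)
P² = 3
sum k=0..0:
  [0] +1/2 = 1/2
S = 1/2
C² = P²·S² = 3/4 ; C = +0.866025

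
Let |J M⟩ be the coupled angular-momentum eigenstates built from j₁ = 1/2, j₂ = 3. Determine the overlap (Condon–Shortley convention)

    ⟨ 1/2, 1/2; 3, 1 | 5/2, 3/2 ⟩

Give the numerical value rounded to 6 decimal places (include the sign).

+0.534522  (= +√(2/7))

j₁+j₂−J=1  J+j₁−j₂=0  J−j₁+j₂=5  j₁+j₂+J+1=7
(j₁±m₁, j₂±m₂, J±M) = (1,0,4,2,4,1)
P² = 1152/7
sum k=0..0:
  [0] +1/24 = 1/24
S = 1/24
C² = P²·S² = 2/7 ; C = +0.534522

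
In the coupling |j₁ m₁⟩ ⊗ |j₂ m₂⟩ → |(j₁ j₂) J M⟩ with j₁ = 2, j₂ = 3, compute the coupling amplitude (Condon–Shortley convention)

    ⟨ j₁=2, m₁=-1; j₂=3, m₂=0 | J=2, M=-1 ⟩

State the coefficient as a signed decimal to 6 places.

√[5·3!1!3!/8! · 1!3!3!3!1!3!] = √(81/14)
  +(−1)^2/∏(2,1,1,1,0,2)! = 1/4  (running 1/4)
  +(−1)^3/∏(3,0,0,0,1,3)! = -1/36  (running 2/9)
⟨..|..⟩ = √(81/14)·(2/9) = +0.534522

+√(2/7) = +0.534522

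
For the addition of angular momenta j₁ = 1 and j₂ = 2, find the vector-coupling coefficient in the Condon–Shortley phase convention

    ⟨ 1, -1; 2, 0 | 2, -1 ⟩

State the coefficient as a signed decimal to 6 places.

triangle: 1!×1!×3!/6! = 6/720
(j±m)!: 0!×2!×2!×2!×1!×3! = 48
prefactor² = (2J+1)×Δ×N² = 2
  k=1: −1/(1!×0!×1!×1!×0!×2!) = -1/2
Σ = -1/2  ⇒  CG² = 2×(-1/2)² = 1/2
CG = −√(1/2) = -0.707107

-0.707107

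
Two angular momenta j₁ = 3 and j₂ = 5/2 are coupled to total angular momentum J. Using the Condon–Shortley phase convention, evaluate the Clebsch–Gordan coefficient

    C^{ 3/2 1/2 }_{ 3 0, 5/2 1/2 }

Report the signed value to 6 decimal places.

+√(4/35) = +0.338062

triangle: 4!*2!*1!/8! = 48/40320
(j±m)!: 3!*3!*3!*2!*2!*1! = 864
prefactor² = (2J+1)*Δ*N² = 144/35
  k=2: +1/(2!*2!*1!*1!*1!*0!) = 1/4
  k=3: −1/(3!*1!*0!*0!*2!*1!) = -1/12
Σ = 1/6  ⇒  CG² = 144/35*1/6² = 4/35
CG = +√(4/35) = +0.338062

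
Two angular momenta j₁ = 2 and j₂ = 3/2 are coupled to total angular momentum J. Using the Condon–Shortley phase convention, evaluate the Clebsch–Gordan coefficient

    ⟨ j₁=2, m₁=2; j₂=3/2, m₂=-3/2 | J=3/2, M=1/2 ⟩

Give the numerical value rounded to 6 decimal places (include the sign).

j₁+j₂−J=2  J+j₁−j₂=2  J−j₁+j₂=1  j₁+j₂+J+1=6
(j₁±m₁, j₂±m₂, J±M) = (4,0,0,3,2,1)
P² = 32/5
sum k=0..0:
  [0] +1/4 = 1/4
S = 1/4
C² = P²·S² = 2/5 ; C = +0.632456

+√(2/5) = +0.632456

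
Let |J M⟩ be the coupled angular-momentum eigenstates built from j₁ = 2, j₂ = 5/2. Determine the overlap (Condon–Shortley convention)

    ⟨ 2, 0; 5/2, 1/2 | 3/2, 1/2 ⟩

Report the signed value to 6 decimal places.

triangle: 3!*1!*2!/7! = 12/5040
(j±m)!: 2!*2!*3!*2!*2!*1! = 96
prefactor² = (2J+1)*Δ*N² = 32/35
  k=1: −1/(1!*2!*1!*2!*0!*0!) = -1/4
  k=2: +1/(2!*1!*0!*1!*1!*1!) = 1/2
Σ = 1/4  ⇒  CG² = 32/35*1/4² = 2/35
CG = +√(2/35) = +0.239046

+√(2/35) ≈ +0.239046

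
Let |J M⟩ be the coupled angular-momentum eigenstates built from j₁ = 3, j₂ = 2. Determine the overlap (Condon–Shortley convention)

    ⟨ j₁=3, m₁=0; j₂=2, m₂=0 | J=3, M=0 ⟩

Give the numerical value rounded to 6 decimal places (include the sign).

j₁+j₂−J=2  J+j₁−j₂=4  J−j₁+j₂=2  j₁+j₂+J+1=9
(j₁±m₁, j₂±m₂, J±M) = (3,3,2,2,3,3)
P² = 48/5
sum k=0..2:
  [0] +1/24 = 1/24
  [1] −1/4 = -1/4
  [2] +1/24 = 1/24
S = -1/6
C² = P²·S² = 4/15 ; C = -0.516398

−√(4/15) ≈ -0.516398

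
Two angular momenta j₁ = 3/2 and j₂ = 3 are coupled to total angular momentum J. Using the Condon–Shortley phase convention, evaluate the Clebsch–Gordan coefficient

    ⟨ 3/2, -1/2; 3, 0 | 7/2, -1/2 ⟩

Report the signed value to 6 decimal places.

-0.308607  (= −√(2/21))

triangle: 1!·2!·5!/9! = 240/362880
(j±m)!: 1!·2!·3!·3!·3!·4! = 10368
prefactor² = (2J+1)·Δ·N² = 384/7
  k=0: +1/(0!·1!·2!·3!·0!·2!) = 1/24
  k=1: −1/(1!·0!·1!·2!·1!·3!) = -1/12
Σ = -1/24  ⇒  CG² = 384/7·(-1/24)² = 2/21
CG = −√(2/21) = -0.308607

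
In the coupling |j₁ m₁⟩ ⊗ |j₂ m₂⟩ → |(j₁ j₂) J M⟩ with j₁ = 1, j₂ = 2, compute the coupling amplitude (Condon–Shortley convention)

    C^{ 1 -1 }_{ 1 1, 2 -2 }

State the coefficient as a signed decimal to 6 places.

+√(3/5) ≈ +0.774597

triangle: 2!*0!*2!/5! = 4/120
(j±m)!: 2!*0!*0!*4!*0!*2! = 96
prefactor² = (2J+1)*Δ*N² = 48/5
  k=0: +1/(0!*2!*0!*0!*0!*2!) = 1/4
Σ = 1/4  ⇒  CG² = 48/5*1/4² = 3/5
CG = +√(3/5) = +0.774597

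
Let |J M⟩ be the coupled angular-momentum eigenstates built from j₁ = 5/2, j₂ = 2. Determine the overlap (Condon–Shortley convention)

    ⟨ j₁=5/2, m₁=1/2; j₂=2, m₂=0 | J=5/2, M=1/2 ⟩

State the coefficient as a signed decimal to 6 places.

√[6·2!3!2!/8! · 3!2!2!2!3!2!] = √(72/35)
  +(−1)^0/∏(0,2,2,2,1,0)! = 1/8  (running 1/8)
  +(−1)^1/∏(1,1,1,1,2,1)! = -1/2  (running -3/8)
  +(−1)^2/∏(2,0,0,0,3,2)! = 1/24  (running -1/3)
⟨..|..⟩ = √(72/35)·(-1/3) = -0.478091

-0.478091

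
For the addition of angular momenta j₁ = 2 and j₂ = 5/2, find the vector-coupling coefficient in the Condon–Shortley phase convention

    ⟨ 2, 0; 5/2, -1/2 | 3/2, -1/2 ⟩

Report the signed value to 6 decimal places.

-0.239046  (= −√(2/35))

triangle: 3!×1!×2!/7! = 12/5040
(j±m)!: 2!×2!×2!×3!×1!×2! = 96
prefactor² = (2J+1)×Δ×N² = 32/35
  k=1: −1/(1!×2!×1!×1!×0!×1!) = -1/2
  k=2: +1/(2!×1!×0!×0!×1!×2!) = 1/4
Σ = -1/4  ⇒  CG² = 32/35×(-1/4)² = 2/35
CG = −√(2/35) = -0.239046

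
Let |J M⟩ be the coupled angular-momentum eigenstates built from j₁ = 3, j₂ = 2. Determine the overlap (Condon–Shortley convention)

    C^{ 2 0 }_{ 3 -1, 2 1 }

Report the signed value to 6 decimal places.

+0.377964  (= +√(1/7))

j₁+j₂−J=3  J+j₁−j₂=3  J−j₁+j₂=1  j₁+j₂+J+1=8
(j₁±m₁, j₂±m₂, J±M) = (2,4,3,1,2,2)
P² = 36/7
sum k=2..3:
  [2] +1/4 = 1/4
  [3] −1/12 = -1/12
S = 1/6
C² = P²·S² = 1/7 ; C = +0.377964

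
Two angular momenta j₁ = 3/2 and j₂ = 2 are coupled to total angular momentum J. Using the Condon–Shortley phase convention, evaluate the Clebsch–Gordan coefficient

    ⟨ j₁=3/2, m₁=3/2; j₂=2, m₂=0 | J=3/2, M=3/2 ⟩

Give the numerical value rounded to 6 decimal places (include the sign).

√[4·2!1!2!/6! · 3!0!2!2!3!0!] = √(16/5)
  +(−1)^0/∏(0,2,0,2,1,0)! = 1/4  (running 1/4)
⟨..|..⟩ = √(16/5)·(1/4) = +0.447214

+√(1/5) = +0.447214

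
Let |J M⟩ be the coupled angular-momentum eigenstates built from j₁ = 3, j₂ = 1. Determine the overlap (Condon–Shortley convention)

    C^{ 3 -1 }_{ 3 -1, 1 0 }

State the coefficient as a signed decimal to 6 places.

−√(1/12) = -0.288675

triangle: 1!×5!×1!/8! = 120/40320
(j±m)!: 2!×4!×1!×1!×2!×4! = 2304
prefactor² = (2J+1)×Δ×N² = 48
  k=0: +1/(0!×1!×4!×1!×1!×0!) = 1/24
  k=1: −1/(1!×0!×3!×0!×2!×1!) = -1/12
Σ = -1/24  ⇒  CG² = 48×(-1/24)² = 1/12
CG = −√(1/12) = -0.288675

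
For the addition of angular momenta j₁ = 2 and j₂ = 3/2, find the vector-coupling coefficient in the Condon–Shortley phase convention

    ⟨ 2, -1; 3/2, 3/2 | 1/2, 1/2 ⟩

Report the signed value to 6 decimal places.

j₁+j₂−J=3  J+j₁−j₂=1  J−j₁+j₂=0  j₁+j₂+J+1=5
(j₁±m₁, j₂±m₂, J±M) = (1,3,3,0,1,0)
P² = 18/5
sum k=3..3:
  [3] −1/6 = -1/6
S = -1/6
C² = P²·S² = 1/10 ; C = -0.316228

-0.316228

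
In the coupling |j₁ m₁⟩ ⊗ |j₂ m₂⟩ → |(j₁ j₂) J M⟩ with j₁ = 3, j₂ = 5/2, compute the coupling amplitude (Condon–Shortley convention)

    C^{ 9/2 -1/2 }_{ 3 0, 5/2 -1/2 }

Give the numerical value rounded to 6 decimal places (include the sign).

+0.208063  (= +√(10/231))

triangle: 1!·5!·4!/11! = 2880/39916800
(j±m)!: 3!·3!·2!·3!·4!·5! = 1244160
prefactor² = (2J+1)·Δ·N² = 69120/77
  k=0: +1/(0!·1!·3!·2!·2!·2!) = 1/48
  k=1: −1/(1!·0!·2!·1!·3!·3!) = -1/72
Σ = 1/144  ⇒  CG² = 69120/77·1/144² = 10/231
CG = +√(10/231) = +0.208063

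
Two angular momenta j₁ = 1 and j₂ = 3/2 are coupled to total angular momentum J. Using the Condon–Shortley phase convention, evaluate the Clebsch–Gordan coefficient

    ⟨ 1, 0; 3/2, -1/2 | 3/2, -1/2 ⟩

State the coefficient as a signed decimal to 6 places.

j₁+j₂−J=1  J+j₁−j₂=1  J−j₁+j₂=2  j₁+j₂+J+1=5
(j₁±m₁, j₂±m₂, J±M) = (1,1,1,2,1,2)
P² = 4/15
sum k=0..1:
  [0] +1/1 = 1
  [1] −1/2 = -1/2
S = 1/2
C² = P²·S² = 1/15 ; C = +0.258199

+√(1/15) ≈ +0.258199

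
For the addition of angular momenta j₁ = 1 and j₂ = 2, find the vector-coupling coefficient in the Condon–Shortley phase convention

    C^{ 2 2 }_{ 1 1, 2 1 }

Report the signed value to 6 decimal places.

triangle: 1!·1!·3!/6! = 6/720
(j±m)!: 2!·0!·3!·1!·4!·0! = 288
prefactor² = (2J+1)·Δ·N² = 12
  k=0: +1/(0!·1!·0!·3!·1!·0!) = 1/6
Σ = 1/6  ⇒  CG² = 12·1/6² = 1/3
CG = +√(1/3) = +0.577350

+√(1/3) = +0.577350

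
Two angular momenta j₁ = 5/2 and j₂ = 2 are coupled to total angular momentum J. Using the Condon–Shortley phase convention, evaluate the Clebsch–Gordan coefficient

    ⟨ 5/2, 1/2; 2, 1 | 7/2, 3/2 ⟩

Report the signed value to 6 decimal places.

-0.308607  (= −√(2/21))

triangle: 1!*4!*3!/9! = 144/362880
(j±m)!: 3!*2!*3!*1!*5!*2! = 17280
prefactor² = (2J+1)*Δ*N² = 384/7
  k=0: +1/(0!*1!*2!*3!*2!*0!) = 1/24
  k=1: −1/(1!*0!*1!*2!*3!*1!) = -1/12
Σ = -1/24  ⇒  CG² = 384/7*(-1/24)² = 2/21
CG = −√(2/21) = -0.308607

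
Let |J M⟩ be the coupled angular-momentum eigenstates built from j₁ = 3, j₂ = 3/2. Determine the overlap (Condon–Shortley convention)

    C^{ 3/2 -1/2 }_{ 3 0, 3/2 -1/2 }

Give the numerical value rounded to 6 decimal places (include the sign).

triangle: 3!·3!·0!/7! = 36/5040
(j±m)!: 3!·3!·1!·2!·1!·2! = 144
prefactor² = (2J+1)·Δ·N² = 144/35
  k=1: −1/(1!·2!·2!·0!·1!·0!) = -1/4
Σ = -1/4  ⇒  CG² = 144/35·(-1/4)² = 9/35
CG = −√(9/35) = -0.507093

-0.507093  (= −√(9/35))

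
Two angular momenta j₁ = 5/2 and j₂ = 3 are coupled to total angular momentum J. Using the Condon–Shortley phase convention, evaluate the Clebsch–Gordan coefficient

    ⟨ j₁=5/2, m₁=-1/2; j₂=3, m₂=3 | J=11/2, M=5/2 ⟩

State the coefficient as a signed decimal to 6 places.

√[12·0!5!6!/12! · 2!3!6!0!8!3!] = √(49766400/11)
  +(−1)^0/∏(0,0,3,6,2,0)! = 1/8640  (running 1/8640)
⟨..|..⟩ = √(49766400/11)·(1/8640) = +0.246183

+√(2/33) = +0.246183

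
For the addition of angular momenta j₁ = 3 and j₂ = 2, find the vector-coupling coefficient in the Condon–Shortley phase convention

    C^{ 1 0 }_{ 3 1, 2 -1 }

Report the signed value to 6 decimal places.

−√(8/35) ≈ -0.478091

√[3·4!2!0!/7! · 4!2!1!3!1!1!] = √(288/35)
  +(−1)^1/∏(1,3,1,0,1,0)! = -1/6  (running -1/6)
⟨..|..⟩ = √(288/35)·(-1/6) = -0.478091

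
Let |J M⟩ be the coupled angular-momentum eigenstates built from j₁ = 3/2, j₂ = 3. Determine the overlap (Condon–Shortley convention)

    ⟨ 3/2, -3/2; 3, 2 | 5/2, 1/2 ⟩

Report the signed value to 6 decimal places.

j₁+j₂−J=2  J+j₁−j₂=1  J−j₁+j₂=4  j₁+j₂+J+1=8
(j₁±m₁, j₂±m₂, J±M) = (0,3,5,1,3,2)
P² = 432/7
sum k=2..2:
  [2] +1/12 = 1/12
S = 1/12
C² = P²·S² = 3/7 ; C = +0.654654

+0.654654  (= +√(3/7))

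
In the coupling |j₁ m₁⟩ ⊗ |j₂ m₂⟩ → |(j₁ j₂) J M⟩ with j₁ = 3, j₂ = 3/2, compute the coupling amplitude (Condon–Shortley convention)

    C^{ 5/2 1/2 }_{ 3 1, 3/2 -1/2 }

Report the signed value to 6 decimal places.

−√(1/70) = -0.119523

triangle: 2!×4!×1!/8! = 48/40320
(j±m)!: 4!×2!×1!×2!×3!×2! = 1152
prefactor² = (2J+1)×Δ×N² = 288/35
  k=0: +1/(0!×2!×2!×1!×2!×0!) = 1/8
  k=1: −1/(1!×1!×1!×0!×3!×1!) = -1/6
Σ = -1/24  ⇒  CG² = 288/35×(-1/24)² = 1/70
CG = −√(1/70) = -0.119523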